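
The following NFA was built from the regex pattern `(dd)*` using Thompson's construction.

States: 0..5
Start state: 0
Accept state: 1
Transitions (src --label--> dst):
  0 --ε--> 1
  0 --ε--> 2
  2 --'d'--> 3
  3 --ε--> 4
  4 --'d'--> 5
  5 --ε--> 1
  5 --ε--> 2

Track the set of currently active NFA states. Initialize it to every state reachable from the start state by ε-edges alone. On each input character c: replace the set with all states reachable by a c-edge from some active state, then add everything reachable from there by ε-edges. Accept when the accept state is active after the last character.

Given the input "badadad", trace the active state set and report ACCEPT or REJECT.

Answer: REJECT

Derivation:
start: ε-closure({0}) = {0,1,2}
'b' @ 1: {}  — no active states
rest 'adadad' ignored (set empty)
after full input: {}  (accept=1 not in)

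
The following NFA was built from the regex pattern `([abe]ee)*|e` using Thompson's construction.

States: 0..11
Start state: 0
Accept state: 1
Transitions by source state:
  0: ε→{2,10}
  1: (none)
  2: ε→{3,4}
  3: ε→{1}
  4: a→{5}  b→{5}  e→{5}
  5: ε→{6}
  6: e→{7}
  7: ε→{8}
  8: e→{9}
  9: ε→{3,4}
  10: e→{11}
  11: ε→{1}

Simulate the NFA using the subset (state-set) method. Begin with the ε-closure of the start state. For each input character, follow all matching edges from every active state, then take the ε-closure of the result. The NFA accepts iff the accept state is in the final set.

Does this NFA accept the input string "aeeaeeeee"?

start: ε-closure({0}) = {0,1,2,3,4,10}
'a' @ 1: {5,6}
'e' @ 2: {7,8}
'e' @ 3: {1,3,4,9}  ✓accept
'a' @ 4: {5,6}
'e' @ 5: {7,8}
'e' @ 6: {1,3,4,9}  ✓accept
'e' @ 7: {5,6}
'e' @ 8: {7,8}
'e' @ 9: {1,3,4,9}  ✓accept
final: {1,3,4,9}; accept 1 in set

Answer: ACCEPT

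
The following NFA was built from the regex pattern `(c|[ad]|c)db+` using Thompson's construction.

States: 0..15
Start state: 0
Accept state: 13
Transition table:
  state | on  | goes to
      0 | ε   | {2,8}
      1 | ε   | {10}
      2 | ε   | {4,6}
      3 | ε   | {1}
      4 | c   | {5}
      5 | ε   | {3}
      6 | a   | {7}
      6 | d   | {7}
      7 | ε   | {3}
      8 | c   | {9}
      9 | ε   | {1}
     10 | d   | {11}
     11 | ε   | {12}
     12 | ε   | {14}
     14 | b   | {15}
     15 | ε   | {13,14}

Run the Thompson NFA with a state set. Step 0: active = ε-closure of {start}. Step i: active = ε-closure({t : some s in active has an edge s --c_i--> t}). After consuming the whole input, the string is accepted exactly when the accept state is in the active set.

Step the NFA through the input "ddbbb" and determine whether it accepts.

start: ε-closure({0}) = {0,2,4,6,8}
'd' @ 1: {1,3,7,10}
'd' @ 2: {11,12,14}
'b' @ 3: {13,14,15}  [accepting]
'b' @ 4: {13,14,15}  [accepting]
'b' @ 5: {13,14,15}  [accepting]
end set {13,14,15} — state 13 in

Answer: ACCEPT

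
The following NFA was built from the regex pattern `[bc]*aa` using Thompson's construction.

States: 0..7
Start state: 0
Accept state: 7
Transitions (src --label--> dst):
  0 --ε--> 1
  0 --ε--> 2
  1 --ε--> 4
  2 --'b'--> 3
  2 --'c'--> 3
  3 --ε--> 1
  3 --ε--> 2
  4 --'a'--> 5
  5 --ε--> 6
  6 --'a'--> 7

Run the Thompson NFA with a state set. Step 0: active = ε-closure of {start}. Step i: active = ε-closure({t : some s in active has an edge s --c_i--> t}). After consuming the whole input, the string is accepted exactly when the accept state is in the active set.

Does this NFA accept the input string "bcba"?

start: ε-closure({0}) = {0,1,2,4}
'b' @ 1: {1,2,3,4}
'c' @ 2: {1,2,3,4}
'b' @ 3: {1,2,3,4}
'a' @ 4: {5,6}
end set {5,6} — state 7 not in

Answer: REJECT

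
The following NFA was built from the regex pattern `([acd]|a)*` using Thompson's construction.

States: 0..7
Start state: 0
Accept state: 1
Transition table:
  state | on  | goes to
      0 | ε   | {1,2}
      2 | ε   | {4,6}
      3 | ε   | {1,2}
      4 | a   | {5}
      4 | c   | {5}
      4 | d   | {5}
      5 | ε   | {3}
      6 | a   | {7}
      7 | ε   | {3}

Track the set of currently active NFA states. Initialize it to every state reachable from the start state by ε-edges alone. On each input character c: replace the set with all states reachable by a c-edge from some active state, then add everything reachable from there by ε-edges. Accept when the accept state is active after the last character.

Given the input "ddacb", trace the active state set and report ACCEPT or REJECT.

Answer: REJECT

Steps:
initial (ε-close {0}): {0,1,2,4,6}
'd' @ 1: {1,2,3,4,5,6}  (accept∈set)
'd' @ 2: {1,2,3,4,5,6}  (accept∈set)
'a' @ 3: {1,2,3,4,5,6,7}  (accept∈set)
'c' @ 4: {1,2,3,4,5,6}  (accept∈set)
'b' @ 5: {}  — state set empty
after full input: {}  (accept=1 not in)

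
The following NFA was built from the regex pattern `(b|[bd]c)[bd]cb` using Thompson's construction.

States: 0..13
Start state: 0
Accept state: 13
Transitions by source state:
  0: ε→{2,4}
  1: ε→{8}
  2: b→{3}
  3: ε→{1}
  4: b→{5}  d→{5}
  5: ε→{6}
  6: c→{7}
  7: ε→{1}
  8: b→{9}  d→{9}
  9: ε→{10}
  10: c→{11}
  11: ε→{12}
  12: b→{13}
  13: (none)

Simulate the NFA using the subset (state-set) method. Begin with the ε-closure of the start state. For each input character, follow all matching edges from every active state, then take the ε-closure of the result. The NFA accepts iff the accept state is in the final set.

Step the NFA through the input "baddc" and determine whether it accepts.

Answer: REJECT

Steps:
initial (ε-close {0}): {0,2,4}
'b' @ 1: {1,3,5,6,8}
'a' @ 2: {}  — no active states
rest 'ddc' ignored (set empty)
after full input: {}  (accept=13 not in)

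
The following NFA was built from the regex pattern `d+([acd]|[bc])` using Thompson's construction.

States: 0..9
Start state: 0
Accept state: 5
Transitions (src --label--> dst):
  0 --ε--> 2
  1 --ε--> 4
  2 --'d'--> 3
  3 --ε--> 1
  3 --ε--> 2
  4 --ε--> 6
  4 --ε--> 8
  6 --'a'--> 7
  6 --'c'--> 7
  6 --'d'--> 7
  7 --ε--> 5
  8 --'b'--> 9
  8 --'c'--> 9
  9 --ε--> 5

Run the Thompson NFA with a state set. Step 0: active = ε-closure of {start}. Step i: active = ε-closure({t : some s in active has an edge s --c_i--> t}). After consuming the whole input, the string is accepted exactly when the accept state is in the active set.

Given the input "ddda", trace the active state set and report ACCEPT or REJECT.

start: ε-closure({0}) = {0,2}
'd' @ 1: {1,2,3,4,6,8}
'd' @ 2: {1,2,3,4,5,6,7,8}  [accepting]
'd' @ 3: {1,2,3,4,5,6,7,8}  [accepting]
'a' @ 4: {5,7}  [accepting]
final: {5,7}; accept 5 in set

Answer: ACCEPT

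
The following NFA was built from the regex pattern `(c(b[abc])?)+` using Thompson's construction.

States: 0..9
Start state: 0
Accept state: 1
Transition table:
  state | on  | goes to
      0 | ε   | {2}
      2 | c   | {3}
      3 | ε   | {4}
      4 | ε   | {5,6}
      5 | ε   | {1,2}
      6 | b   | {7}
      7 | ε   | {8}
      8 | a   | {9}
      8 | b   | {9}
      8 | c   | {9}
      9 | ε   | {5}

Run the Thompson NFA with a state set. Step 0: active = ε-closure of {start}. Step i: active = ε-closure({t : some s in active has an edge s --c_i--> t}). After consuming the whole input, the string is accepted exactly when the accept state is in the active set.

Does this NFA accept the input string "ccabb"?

start: ε-closure({0}) = {0,2}
'c' @ 1: {1,2,3,4,5,6}  (accept∈set)
'c' @ 2: {1,2,3,4,5,6}  (accept∈set)
'a' @ 3: {}  — state set empty
rest 'bb' ignored (set empty)
end set {} — state 1 not in

Answer: REJECT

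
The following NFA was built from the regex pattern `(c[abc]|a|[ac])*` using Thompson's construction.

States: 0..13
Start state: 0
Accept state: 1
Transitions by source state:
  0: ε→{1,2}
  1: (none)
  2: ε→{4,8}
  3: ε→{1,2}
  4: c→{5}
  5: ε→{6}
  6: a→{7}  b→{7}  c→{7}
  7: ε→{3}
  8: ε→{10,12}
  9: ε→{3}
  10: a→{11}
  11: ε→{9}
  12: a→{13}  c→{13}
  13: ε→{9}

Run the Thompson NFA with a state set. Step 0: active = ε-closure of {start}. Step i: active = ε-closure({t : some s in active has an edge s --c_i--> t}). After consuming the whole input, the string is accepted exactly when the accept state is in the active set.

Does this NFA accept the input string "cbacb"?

Answer: ACCEPT

Steps:
start: ε-closure({0}) = {0,1,2,4,8,10,12}
'c' @ 1: {1,2,3,4,5,6,8,9,10,12,13}  ✓accept
'b' @ 2: {1,2,3,4,7,8,10,12}  ✓accept
'a' @ 3: {1,2,3,4,8,9,10,11,12,13}  ✓accept
'c' @ 4: {1,2,3,4,5,6,8,9,10,12,13}  ✓accept
'b' @ 5: {1,2,3,4,7,8,10,12}  ✓accept
after full input: {1,2,3,4,7,8,10,12}  (accept=1 in)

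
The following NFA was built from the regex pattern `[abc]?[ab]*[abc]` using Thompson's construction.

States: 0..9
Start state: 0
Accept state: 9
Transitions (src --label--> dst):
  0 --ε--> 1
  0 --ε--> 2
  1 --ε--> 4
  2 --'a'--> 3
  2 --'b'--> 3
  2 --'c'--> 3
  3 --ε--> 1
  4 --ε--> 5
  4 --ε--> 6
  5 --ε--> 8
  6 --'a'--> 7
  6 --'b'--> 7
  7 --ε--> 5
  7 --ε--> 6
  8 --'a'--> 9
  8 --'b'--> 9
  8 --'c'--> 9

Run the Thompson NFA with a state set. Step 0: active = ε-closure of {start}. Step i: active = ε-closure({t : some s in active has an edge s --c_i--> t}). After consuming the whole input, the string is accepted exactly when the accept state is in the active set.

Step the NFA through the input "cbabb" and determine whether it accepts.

Answer: ACCEPT

Trace:
initial (ε-close {0}): {0,1,2,4,5,6,8}
'c' @ 1: {1,3,4,5,6,8,9}  [accepting]
'b' @ 2: {5,6,7,8,9}  [accepting]
'a' @ 3: {5,6,7,8,9}  [accepting]
'b' @ 4: {5,6,7,8,9}  [accepting]
'b' @ 5: {5,6,7,8,9}  [accepting]
final: {5,6,7,8,9}; accept 9 in set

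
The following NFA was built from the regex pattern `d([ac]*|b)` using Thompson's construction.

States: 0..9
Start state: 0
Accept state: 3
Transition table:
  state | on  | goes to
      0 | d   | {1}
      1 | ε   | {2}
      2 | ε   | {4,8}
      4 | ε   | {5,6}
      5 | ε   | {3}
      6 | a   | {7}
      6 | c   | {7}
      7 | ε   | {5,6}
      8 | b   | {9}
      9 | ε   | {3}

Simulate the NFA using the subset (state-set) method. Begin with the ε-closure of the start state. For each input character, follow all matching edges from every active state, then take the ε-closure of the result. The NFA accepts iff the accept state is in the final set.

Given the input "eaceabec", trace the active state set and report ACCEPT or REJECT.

start: ε-closure({0}) = {0}
'e' @ 1: {}  — dead — no transitions
rest 'aceabec' ignored (set empty)
after full input: {}  (accept=3 not in)

Answer: REJECT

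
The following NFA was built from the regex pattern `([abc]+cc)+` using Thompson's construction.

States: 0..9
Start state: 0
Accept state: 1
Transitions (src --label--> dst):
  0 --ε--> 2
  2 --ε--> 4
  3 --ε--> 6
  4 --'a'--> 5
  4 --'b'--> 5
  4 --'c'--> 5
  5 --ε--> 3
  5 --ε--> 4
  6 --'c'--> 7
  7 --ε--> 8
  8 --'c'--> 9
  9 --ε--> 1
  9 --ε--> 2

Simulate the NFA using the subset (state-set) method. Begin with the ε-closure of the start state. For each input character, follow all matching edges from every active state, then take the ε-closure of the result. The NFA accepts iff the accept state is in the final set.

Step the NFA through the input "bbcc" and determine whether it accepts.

Answer: ACCEPT

Steps:
start: ε-closure({0}) = {0,2,4}
'b' @ 1: {3,4,5,6}
'b' @ 2: {3,4,5,6}
'c' @ 3: {3,4,5,6,7,8}
'c' @ 4: {1,2,3,4,5,6,7,8,9}  [accepting]
after full input: {1,2,3,4,5,6,7,8,9}  (accept=1 in)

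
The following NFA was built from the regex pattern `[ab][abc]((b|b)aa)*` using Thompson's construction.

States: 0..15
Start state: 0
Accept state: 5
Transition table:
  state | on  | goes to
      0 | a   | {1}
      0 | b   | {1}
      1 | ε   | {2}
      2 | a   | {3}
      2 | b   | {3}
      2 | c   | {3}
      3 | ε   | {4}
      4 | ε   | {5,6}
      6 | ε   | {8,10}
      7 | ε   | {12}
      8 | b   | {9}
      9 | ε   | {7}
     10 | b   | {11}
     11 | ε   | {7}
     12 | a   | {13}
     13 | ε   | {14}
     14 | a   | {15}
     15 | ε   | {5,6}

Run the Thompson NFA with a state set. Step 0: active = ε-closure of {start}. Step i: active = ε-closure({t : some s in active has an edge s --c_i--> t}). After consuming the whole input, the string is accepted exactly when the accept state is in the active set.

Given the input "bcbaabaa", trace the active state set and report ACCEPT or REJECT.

start: ε-closure({0}) = {0}
'b' @ 1: {1,2}
'c' @ 2: {3,4,5,6,8,10}  [accepting]
'b' @ 3: {7,9,11,12}
'a' @ 4: {13,14}
'a' @ 5: {5,6,8,10,15}  [accepting]
'b' @ 6: {7,9,11,12}
'a' @ 7: {13,14}
'a' @ 8: {5,6,8,10,15}  [accepting]
after full input: {5,6,8,10,15}  (accept=5 in)

Answer: ACCEPT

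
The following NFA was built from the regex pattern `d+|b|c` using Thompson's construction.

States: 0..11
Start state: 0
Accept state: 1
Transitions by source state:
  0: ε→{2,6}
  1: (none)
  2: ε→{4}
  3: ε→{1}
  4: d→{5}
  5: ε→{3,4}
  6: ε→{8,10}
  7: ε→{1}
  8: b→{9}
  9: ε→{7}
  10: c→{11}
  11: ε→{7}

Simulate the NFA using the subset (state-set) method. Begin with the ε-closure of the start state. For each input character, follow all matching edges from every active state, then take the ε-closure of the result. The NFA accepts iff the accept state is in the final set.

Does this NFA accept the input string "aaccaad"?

Answer: REJECT

Steps:
initial (ε-close {0}): {0,2,4,6,8,10}
'a' @ 1: {}  — dead — no transitions
rest 'accaad' ignored (set empty)
end set {} — state 1 not in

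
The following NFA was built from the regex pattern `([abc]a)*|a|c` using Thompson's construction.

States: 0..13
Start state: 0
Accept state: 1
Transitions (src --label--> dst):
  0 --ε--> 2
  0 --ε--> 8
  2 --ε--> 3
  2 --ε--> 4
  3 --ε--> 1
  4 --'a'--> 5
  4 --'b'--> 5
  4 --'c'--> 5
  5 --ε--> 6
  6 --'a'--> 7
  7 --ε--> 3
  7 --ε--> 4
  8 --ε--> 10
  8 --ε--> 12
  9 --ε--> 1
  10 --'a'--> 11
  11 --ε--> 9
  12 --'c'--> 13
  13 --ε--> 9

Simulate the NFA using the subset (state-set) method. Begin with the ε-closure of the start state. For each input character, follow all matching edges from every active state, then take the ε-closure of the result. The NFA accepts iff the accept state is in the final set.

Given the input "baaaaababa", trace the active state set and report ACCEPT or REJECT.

S₀ = ε-closure({0}) = {0,1,2,3,4,8,10,12}
'b' @ 1: {5,6}
'a' @ 2: {1,3,4,7}  (accept∈set)
'a' @ 3: {5,6}
'a' @ 4: {1,3,4,7}  (accept∈set)
'a' @ 5: {5,6}
'a' @ 6: {1,3,4,7}  (accept∈set)
'b' @ 7: {5,6}
'a' @ 8: {1,3,4,7}  (accept∈set)
'b' @ 9: {5,6}
'a' @ 10: {1,3,4,7}  (accept∈set)
end set {1,3,4,7} — state 1 in

Answer: ACCEPT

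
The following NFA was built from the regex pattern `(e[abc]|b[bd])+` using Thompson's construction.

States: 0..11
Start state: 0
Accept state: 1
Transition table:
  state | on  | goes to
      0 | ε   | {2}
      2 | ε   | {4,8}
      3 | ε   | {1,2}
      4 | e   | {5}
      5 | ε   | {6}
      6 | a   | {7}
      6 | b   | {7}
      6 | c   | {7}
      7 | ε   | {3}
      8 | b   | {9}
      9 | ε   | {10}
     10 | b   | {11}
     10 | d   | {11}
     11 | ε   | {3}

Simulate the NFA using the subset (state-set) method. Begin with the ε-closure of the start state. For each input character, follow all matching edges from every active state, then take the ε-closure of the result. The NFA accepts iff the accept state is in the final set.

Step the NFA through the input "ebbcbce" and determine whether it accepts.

initial (ε-close {0}): {0,2,4,8}
'e' @ 1: {5,6}
'b' @ 2: {1,2,3,4,7,8}  [accepting]
'b' @ 3: {9,10}
'c' @ 4: {}  — state set empty
rest 'bce' ignored (set empty)
final: {}; accept 1 not in set

Answer: REJECT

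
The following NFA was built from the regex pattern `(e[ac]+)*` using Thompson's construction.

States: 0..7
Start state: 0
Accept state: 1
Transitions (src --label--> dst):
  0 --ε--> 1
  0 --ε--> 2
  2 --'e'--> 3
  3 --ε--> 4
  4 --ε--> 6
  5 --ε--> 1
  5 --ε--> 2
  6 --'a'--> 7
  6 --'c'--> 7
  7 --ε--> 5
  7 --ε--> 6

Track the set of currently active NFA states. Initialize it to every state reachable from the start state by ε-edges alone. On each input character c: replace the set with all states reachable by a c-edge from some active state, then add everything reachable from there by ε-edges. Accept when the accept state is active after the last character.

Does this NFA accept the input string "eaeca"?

Answer: ACCEPT

Steps:
initial (ε-close {0}): {0,1,2}
'e' @ 1: {3,4,6}
'a' @ 2: {1,2,5,6,7}  [accepting]
'e' @ 3: {3,4,6}
'c' @ 4: {1,2,5,6,7}  [accepting]
'a' @ 5: {1,2,5,6,7}  [accepting]
final: {1,2,5,6,7}; accept 1 in set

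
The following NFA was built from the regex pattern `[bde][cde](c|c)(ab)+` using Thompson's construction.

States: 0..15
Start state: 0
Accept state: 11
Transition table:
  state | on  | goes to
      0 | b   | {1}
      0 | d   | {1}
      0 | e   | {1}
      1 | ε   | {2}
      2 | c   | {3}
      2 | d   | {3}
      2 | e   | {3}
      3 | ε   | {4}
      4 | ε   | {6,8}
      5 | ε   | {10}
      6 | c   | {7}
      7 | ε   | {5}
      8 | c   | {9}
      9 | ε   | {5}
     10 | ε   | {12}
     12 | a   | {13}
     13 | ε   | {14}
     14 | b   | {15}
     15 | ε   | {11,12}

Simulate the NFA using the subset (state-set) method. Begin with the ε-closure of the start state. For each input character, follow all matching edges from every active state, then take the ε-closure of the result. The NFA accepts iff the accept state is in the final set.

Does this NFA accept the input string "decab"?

start: ε-closure({0}) = {0}
'd' @ 1: {1,2}
'e' @ 2: {3,4,6,8}
'c' @ 3: {5,7,9,10,12}
'a' @ 4: {13,14}
'b' @ 5: {11,12,15}  [accepting]
after full input: {11,12,15}  (accept=11 in)

Answer: ACCEPT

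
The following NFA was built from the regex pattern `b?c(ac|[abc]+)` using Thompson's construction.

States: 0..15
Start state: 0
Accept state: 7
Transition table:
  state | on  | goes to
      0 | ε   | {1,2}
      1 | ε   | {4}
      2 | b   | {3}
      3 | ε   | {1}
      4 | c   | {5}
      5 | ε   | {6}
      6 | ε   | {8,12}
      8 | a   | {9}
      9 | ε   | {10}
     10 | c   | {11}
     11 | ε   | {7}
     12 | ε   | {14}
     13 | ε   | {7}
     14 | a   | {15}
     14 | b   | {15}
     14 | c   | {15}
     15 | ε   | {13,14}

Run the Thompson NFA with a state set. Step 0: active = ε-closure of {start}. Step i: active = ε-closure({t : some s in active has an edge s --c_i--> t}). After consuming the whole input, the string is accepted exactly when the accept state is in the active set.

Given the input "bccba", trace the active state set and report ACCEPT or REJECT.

Answer: ACCEPT

Trace:
S₀ = ε-closure({0}) = {0,1,2,4}
'b' @ 1: {1,3,4}
'c' @ 2: {5,6,8,12,14}
'c' @ 3: {7,13,14,15}  [accepting]
'b' @ 4: {7,13,14,15}  [accepting]
'a' @ 5: {7,13,14,15}  [accepting]
after full input: {7,13,14,15}  (accept=7 in)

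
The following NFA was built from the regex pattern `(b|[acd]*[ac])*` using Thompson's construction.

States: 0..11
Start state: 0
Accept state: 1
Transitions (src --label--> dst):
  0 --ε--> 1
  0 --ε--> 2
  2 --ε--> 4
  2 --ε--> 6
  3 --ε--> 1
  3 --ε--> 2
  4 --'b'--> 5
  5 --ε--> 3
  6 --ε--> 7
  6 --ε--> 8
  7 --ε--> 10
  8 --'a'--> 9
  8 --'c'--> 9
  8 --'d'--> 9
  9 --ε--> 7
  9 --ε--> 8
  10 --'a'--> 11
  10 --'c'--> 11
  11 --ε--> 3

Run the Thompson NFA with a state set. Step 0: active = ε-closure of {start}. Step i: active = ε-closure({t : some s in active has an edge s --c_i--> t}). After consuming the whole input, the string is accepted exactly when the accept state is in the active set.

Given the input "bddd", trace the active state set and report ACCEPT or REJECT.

Answer: REJECT

Steps:
initial (ε-close {0}): {0,1,2,4,6,7,8,10}
'b' @ 1: {1,2,3,4,5,6,7,8,10}  ✓accept
'd' @ 2: {7,8,9,10}
'd' @ 3: {7,8,9,10}
'd' @ 4: {7,8,9,10}
after full input: {7,8,9,10}  (accept=1 not in)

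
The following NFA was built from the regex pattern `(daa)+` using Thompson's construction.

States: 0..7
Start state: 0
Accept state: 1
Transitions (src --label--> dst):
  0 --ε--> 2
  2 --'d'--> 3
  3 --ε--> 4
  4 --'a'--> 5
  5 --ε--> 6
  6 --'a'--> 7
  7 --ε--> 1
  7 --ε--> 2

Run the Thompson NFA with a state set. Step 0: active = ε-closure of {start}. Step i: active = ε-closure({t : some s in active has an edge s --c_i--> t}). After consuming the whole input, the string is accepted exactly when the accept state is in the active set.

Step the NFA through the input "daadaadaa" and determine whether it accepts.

S₀ = ε-closure({0}) = {0,2}
'd' @ 1: {3,4}
'a' @ 2: {5,6}
'a' @ 3: {1,2,7}  ✓accept
'd' @ 4: {3,4}
'a' @ 5: {5,6}
'a' @ 6: {1,2,7}  ✓accept
'd' @ 7: {3,4}
'a' @ 8: {5,6}
'a' @ 9: {1,2,7}  ✓accept
end set {1,2,7} — state 1 in

Answer: ACCEPT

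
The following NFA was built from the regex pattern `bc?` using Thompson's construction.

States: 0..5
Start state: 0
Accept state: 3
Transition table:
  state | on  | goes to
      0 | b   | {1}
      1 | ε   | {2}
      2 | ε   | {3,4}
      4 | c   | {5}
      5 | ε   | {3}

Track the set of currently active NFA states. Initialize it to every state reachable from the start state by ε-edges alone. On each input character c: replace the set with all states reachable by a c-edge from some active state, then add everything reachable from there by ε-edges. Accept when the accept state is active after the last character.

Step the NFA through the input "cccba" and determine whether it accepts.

Answer: REJECT

Steps:
initial (ε-close {0}): {0}
'c' @ 1: {}  — state set empty
rest 'ccba' ignored (set empty)
final: {}; accept 3 not in set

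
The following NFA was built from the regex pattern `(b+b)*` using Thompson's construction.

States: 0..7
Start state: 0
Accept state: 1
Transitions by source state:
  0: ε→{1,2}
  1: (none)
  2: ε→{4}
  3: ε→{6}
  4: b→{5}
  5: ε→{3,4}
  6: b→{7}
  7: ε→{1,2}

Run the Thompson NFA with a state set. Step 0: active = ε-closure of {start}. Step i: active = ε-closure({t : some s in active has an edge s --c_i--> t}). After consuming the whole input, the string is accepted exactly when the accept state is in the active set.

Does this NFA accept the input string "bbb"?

Answer: ACCEPT

Derivation:
initial (ε-close {0}): {0,1,2,4}
'b' @ 1: {3,4,5,6}
'b' @ 2: {1,2,3,4,5,6,7}  (accept∈set)
'b' @ 3: {1,2,3,4,5,6,7}  (accept∈set)
end set {1,2,3,4,5,6,7} — state 1 in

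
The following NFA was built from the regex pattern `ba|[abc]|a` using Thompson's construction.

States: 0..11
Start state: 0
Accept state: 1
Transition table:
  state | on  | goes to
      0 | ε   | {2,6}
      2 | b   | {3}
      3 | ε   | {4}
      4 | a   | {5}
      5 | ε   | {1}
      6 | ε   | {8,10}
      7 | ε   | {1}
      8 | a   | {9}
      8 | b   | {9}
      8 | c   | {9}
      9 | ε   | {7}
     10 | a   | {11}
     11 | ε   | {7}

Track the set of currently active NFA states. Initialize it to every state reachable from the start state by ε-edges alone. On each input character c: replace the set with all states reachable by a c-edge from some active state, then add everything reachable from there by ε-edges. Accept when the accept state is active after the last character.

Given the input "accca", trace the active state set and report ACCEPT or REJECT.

Answer: REJECT

Steps:
S₀ = ε-closure({0}) = {0,2,6,8,10}
'a' @ 1: {1,7,9,11}  ✓accept
'c' @ 2: {}  — dead — no transitions
rest 'cca' ignored (set empty)
after full input: {}  (accept=1 not in)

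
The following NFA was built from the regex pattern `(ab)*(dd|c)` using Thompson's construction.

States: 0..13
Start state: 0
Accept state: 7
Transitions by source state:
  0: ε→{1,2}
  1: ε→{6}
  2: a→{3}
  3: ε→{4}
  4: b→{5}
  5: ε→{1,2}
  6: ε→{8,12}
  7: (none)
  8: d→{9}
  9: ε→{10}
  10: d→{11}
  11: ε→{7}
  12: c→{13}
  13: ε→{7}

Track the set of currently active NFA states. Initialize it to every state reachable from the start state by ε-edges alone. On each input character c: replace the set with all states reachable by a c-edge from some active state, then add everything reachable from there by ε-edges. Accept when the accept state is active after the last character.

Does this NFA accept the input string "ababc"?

initial (ε-close {0}): {0,1,2,6,8,12}
'a' @ 1: {3,4}
'b' @ 2: {1,2,5,6,8,12}
'a' @ 3: {3,4}
'b' @ 4: {1,2,5,6,8,12}
'c' @ 5: {7,13}  ✓accept
after full input: {7,13}  (accept=7 in)

Answer: ACCEPT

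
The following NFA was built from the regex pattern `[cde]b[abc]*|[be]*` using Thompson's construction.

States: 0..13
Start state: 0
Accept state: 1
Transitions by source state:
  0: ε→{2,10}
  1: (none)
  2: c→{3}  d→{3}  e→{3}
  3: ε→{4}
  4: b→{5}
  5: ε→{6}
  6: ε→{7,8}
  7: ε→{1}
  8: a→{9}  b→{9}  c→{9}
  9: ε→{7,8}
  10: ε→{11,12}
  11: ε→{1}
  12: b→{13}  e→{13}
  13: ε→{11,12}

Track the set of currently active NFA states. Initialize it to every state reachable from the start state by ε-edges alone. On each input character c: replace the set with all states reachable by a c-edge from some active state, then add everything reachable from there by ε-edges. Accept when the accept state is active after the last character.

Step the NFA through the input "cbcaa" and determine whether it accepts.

S₀ = ε-closure({0}) = {0,1,2,10,11,12}
'c' @ 1: {3,4}
'b' @ 2: {1,5,6,7,8}  [accepting]
'c' @ 3: {1,7,8,9}  [accepting]
'a' @ 4: {1,7,8,9}  [accepting]
'a' @ 5: {1,7,8,9}  [accepting]
end set {1,7,8,9} — state 1 in

Answer: ACCEPT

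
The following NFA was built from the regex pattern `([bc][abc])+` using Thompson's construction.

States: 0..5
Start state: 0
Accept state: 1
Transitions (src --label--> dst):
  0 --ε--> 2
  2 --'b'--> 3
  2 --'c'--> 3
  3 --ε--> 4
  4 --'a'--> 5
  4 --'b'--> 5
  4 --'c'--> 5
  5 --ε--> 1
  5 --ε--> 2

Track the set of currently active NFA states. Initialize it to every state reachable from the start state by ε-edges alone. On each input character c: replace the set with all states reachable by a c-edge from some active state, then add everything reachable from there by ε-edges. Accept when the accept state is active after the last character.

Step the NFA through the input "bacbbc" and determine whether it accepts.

Answer: ACCEPT

Derivation:
initial (ε-close {0}): {0,2}
'b' @ 1: {3,4}
'a' @ 2: {1,2,5}  ✓accept
'c' @ 3: {3,4}
'b' @ 4: {1,2,5}  ✓accept
'b' @ 5: {3,4}
'c' @ 6: {1,2,5}  ✓accept
end set {1,2,5} — state 1 in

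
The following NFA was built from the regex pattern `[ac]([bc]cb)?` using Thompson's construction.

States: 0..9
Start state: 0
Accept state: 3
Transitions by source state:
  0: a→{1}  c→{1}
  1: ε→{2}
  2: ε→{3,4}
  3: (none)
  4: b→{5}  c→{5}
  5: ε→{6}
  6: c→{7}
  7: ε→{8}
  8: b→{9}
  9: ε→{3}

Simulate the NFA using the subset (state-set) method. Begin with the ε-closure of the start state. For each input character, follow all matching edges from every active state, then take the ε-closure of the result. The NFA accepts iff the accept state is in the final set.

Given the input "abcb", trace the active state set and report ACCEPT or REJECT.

Answer: ACCEPT

Steps:
initial (ε-close {0}): {0}
'a' @ 1: {1,2,3,4}  ✓accept
'b' @ 2: {5,6}
'c' @ 3: {7,8}
'b' @ 4: {3,9}  ✓accept
final: {3,9}; accept 3 in set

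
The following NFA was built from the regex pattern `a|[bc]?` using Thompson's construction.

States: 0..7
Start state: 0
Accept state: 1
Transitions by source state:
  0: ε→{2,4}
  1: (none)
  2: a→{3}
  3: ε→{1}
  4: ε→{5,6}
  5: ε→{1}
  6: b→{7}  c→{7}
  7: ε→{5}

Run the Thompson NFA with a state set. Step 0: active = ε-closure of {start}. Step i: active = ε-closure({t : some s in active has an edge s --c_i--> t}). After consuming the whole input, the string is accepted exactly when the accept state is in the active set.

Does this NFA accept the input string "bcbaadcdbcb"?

Answer: REJECT

Steps:
S₀ = ε-closure({0}) = {0,1,2,4,5,6}
'b' @ 1: {1,5,7}  ✓accept
'c' @ 2: {}  — state set empty
rest 'baadcdbcb' ignored (set empty)
after full input: {}  (accept=1 not in)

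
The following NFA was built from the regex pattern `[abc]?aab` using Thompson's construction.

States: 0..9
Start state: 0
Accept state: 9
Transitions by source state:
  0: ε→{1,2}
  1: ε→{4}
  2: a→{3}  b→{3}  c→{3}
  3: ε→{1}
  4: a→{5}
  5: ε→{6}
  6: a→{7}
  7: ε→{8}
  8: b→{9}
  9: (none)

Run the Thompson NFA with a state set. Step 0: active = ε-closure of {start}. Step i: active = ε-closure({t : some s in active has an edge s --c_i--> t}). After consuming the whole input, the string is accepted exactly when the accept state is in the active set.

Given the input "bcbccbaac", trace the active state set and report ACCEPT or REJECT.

initial (ε-close {0}): {0,1,2,4}
'b' @ 1: {1,3,4}
'c' @ 2: {}  — no active states
rest 'bccbaac' ignored (set empty)
final: {}; accept 9 not in set

Answer: REJECT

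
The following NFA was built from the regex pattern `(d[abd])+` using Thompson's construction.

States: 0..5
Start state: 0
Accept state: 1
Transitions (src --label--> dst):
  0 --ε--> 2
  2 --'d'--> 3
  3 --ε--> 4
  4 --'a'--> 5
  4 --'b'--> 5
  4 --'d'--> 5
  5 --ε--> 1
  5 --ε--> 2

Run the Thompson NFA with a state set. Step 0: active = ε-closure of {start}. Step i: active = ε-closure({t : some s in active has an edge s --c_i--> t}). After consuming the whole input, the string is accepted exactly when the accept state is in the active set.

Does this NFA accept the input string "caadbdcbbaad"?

S₀ = ε-closure({0}) = {0,2}
'c' @ 1: {}  — state set empty
rest 'aadbdcbbaad' ignored (set empty)
end set {} — state 1 not in

Answer: REJECT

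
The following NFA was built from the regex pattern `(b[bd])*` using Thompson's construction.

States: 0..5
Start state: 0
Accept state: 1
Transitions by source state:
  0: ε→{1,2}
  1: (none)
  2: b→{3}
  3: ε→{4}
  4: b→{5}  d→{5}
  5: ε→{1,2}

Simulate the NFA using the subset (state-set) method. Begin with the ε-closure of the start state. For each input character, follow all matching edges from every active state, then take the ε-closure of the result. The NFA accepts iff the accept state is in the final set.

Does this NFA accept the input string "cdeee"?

Answer: REJECT

Trace:
initial (ε-close {0}): {0,1,2}
'c' @ 1: {}  — dead — no transitions
rest 'deee' ignored (set empty)
after full input: {}  (accept=1 not in)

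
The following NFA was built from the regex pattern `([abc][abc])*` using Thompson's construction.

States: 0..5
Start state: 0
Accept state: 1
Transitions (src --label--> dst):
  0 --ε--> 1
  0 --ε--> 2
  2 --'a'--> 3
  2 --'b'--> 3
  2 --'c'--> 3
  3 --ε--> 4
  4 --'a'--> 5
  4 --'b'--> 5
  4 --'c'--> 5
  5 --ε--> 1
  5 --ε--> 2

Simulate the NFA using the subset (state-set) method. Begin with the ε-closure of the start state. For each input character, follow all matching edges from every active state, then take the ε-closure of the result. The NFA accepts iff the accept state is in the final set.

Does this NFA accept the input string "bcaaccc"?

Answer: REJECT

Derivation:
S₀ = ε-closure({0}) = {0,1,2}
'b' @ 1: {3,4}
'c' @ 2: {1,2,5}  (accept∈set)
'a' @ 3: {3,4}
'a' @ 4: {1,2,5}  (accept∈set)
'c' @ 5: {3,4}
'c' @ 6: {1,2,5}  (accept∈set)
'c' @ 7: {3,4}
final: {3,4}; accept 1 not in set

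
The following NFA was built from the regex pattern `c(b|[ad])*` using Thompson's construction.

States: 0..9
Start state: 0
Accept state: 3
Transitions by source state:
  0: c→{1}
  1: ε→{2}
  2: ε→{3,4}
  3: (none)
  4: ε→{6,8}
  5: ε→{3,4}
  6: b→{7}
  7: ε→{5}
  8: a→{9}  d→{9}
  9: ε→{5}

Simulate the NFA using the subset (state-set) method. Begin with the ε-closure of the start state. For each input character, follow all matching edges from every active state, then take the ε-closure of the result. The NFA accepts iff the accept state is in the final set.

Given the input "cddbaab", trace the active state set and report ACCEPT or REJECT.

Answer: ACCEPT

Steps:
initial (ε-close {0}): {0}
'c' @ 1: {1,2,3,4,6,8}  ✓accept
'd' @ 2: {3,4,5,6,8,9}  ✓accept
'd' @ 3: {3,4,5,6,8,9}  ✓accept
'b' @ 4: {3,4,5,6,7,8}  ✓accept
'a' @ 5: {3,4,5,6,8,9}  ✓accept
'a' @ 6: {3,4,5,6,8,9}  ✓accept
'b' @ 7: {3,4,5,6,7,8}  ✓accept
final: {3,4,5,6,7,8}; accept 3 in set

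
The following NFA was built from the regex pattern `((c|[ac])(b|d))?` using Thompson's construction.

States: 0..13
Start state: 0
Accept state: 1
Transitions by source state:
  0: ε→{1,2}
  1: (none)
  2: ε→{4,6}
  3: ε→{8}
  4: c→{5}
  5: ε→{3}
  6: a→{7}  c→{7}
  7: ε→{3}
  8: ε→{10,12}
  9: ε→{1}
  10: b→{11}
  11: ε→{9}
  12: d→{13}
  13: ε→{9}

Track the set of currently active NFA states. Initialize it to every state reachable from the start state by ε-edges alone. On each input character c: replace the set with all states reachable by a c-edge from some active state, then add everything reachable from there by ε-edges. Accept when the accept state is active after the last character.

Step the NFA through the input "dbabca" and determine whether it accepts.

Answer: REJECT

Derivation:
start: ε-closure({0}) = {0,1,2,4,6}
'd' @ 1: {}  — state set empty
rest 'babca' ignored (set empty)
final: {}; accept 1 not in set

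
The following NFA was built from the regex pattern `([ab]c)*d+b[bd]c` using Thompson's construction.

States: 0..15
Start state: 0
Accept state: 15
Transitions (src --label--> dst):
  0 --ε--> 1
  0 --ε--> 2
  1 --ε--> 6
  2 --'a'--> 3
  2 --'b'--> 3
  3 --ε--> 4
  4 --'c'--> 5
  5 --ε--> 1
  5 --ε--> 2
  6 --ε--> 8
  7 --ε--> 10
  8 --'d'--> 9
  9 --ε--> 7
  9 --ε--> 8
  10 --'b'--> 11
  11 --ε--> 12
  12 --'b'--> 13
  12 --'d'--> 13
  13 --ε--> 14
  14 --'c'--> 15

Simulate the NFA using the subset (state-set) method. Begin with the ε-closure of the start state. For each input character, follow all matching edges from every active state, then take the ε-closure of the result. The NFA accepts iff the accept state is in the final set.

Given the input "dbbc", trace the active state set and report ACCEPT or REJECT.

start: ε-closure({0}) = {0,1,2,6,8}
'd' @ 1: {7,8,9,10}
'b' @ 2: {11,12}
'b' @ 3: {13,14}
'c' @ 4: {15}  (accept∈set)
final: {15}; accept 15 in set

Answer: ACCEPT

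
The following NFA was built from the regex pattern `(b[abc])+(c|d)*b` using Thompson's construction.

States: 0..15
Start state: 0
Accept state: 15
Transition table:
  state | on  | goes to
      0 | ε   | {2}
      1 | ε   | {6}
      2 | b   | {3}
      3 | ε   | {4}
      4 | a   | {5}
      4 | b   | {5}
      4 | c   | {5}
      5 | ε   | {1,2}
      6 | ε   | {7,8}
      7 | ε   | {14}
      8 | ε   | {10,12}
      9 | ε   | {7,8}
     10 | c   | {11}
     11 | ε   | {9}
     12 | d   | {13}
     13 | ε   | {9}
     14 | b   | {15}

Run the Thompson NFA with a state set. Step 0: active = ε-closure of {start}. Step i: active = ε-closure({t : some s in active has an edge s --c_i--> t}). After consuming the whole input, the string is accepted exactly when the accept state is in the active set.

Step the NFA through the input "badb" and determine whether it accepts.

Answer: ACCEPT

Trace:
start: ε-closure({0}) = {0,2}
'b' @ 1: {3,4}
'a' @ 2: {1,2,5,6,7,8,10,12,14}
'd' @ 3: {7,8,9,10,12,13,14}
'b' @ 4: {15}  ✓accept
final: {15}; accept 15 in set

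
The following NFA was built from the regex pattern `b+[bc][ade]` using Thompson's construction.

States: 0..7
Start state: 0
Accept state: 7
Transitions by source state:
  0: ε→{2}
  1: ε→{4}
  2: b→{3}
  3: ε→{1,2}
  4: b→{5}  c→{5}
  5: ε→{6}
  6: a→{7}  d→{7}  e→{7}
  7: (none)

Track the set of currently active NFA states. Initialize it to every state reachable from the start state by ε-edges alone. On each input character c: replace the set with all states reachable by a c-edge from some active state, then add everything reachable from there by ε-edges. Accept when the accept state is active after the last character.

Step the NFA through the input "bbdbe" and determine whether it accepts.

start: ε-closure({0}) = {0,2}
'b' @ 1: {1,2,3,4}
'b' @ 2: {1,2,3,4,5,6}
'd' @ 3: {7}  [accepting]
'b' @ 4: {}  — state set empty
rest 'e' ignored (set empty)
end set {} — state 7 not in

Answer: REJECT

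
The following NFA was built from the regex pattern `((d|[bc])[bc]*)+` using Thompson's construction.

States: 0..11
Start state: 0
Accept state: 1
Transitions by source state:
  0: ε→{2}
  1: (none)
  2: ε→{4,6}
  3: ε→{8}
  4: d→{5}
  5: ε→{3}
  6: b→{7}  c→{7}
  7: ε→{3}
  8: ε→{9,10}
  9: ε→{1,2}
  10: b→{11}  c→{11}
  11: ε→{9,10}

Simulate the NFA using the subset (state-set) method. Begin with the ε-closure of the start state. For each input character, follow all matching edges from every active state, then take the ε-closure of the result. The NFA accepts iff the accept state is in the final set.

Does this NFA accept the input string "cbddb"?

Answer: ACCEPT

Derivation:
S₀ = ε-closure({0}) = {0,2,4,6}
'c' @ 1: {1,2,3,4,6,7,8,9,10}  [accepting]
'b' @ 2: {1,2,3,4,6,7,8,9,10,11}  [accepting]
'd' @ 3: {1,2,3,4,5,6,8,9,10}  [accepting]
'd' @ 4: {1,2,3,4,5,6,8,9,10}  [accepting]
'b' @ 5: {1,2,3,4,6,7,8,9,10,11}  [accepting]
final: {1,2,3,4,6,7,8,9,10,11}; accept 1 in set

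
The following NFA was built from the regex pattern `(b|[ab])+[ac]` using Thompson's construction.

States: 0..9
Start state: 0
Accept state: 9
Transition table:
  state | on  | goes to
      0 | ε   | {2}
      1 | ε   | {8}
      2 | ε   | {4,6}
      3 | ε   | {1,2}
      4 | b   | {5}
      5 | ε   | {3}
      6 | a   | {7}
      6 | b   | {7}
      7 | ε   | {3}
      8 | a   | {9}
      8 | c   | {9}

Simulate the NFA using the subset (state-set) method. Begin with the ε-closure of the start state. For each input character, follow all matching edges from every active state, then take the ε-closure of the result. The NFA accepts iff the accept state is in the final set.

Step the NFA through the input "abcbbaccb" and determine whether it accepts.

Answer: REJECT

Trace:
initial (ε-close {0}): {0,2,4,6}
'a' @ 1: {1,2,3,4,6,7,8}
'b' @ 2: {1,2,3,4,5,6,7,8}
'c' @ 3: {9}  [accepting]
'b' @ 4: {}  — no active states
rest 'baccb' ignored (set empty)
end set {} — state 9 not in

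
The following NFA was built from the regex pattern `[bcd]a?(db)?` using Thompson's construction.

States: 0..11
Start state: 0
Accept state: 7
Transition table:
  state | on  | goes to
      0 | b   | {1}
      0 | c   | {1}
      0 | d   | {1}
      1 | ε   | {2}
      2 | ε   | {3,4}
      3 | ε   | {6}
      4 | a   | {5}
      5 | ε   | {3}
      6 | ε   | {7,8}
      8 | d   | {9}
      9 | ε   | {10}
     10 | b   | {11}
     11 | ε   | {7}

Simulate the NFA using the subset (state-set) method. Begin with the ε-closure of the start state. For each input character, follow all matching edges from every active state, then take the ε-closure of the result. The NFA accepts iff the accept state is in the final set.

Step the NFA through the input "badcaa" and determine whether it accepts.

Answer: REJECT

Derivation:
initial (ε-close {0}): {0}
'b' @ 1: {1,2,3,4,6,7,8}  (accept∈set)
'a' @ 2: {3,5,6,7,8}  (accept∈set)
'd' @ 3: {9,10}
'c' @ 4: {}  — no active states
rest 'aa' ignored (set empty)
end set {} — state 7 not in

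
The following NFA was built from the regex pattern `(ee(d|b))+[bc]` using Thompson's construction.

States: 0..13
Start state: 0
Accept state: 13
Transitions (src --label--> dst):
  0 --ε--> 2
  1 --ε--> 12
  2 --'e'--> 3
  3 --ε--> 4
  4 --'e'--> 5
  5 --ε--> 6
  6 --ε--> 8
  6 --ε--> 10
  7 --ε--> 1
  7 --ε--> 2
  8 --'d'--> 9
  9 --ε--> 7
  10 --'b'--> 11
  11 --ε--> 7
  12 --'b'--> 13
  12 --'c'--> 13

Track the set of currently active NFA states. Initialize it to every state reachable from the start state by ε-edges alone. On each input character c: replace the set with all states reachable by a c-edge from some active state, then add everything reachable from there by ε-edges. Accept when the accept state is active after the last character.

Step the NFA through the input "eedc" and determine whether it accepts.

Answer: ACCEPT

Derivation:
S₀ = ε-closure({0}) = {0,2}
'e' @ 1: {3,4}
'e' @ 2: {5,6,8,10}
'd' @ 3: {1,2,7,9,12}
'c' @ 4: {13}  ✓accept
after full input: {13}  (accept=13 in)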